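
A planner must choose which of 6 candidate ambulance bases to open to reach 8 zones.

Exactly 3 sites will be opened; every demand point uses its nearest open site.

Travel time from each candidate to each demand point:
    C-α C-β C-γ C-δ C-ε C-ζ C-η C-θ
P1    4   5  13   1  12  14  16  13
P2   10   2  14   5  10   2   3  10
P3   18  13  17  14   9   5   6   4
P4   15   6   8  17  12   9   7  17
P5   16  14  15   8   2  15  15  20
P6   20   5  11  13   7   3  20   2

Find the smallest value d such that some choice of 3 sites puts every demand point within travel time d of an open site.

Open {P1, P4, P6}.
  Farthest demand point is C-γ at travel time 8 (to P4); all others are ≤ 8.
With {P1, P3, P4} the worst case is 9.
With {P1, P2, P4} the worst case is 10.
No size-3 selection achieves below 8.

8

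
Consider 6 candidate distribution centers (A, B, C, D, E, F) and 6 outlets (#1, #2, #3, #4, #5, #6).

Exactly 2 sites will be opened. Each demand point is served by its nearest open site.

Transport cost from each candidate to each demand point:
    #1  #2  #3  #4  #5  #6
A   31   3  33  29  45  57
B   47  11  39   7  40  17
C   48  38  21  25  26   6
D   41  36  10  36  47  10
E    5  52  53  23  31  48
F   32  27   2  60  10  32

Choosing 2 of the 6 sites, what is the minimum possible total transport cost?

79

Open {B, F}.
  #1→F 32, #2→B 11, #3→F 2, #4→B 7, #5→F 10, #6→B 17  ⇒ total 79.
Compare {E, F}: total 99.
Compare {C, F}: total 102.
No size-2 selection does better; minimum is 79.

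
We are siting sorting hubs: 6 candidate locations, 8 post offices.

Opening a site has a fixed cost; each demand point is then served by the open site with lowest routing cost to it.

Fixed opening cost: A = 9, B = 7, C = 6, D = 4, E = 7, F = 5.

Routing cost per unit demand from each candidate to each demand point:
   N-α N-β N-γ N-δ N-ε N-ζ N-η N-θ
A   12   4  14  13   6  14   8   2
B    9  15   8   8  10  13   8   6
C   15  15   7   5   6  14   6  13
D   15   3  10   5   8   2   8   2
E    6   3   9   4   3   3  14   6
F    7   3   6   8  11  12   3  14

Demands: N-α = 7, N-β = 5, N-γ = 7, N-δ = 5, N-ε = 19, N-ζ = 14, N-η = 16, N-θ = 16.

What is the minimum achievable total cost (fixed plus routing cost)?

300

Open {D, E, F}: assign each demand point to its cheapest open site.
  N-α→E 7×6=42, N-β→D 5×3=15, N-γ→F 7×6=42, N-δ→E 5×4=20, N-ε→E 19×3=57, N-ζ→D 14×2=28, N-η→F 16×3=48, N-θ→D 16×2=32
  routing cost 284, fixed 16 → total 300.
Compare {C, D, E, F}: routing cost 284 + fixed 22 = 306.
Compare {B, D, E, F}: routing cost 284 + fixed 23 = 307.
Compare {A, D, E, F}: routing cost 284 + fixed 25 = 309.
All other subsets cost ≥ 306. Minimum total cost: 300.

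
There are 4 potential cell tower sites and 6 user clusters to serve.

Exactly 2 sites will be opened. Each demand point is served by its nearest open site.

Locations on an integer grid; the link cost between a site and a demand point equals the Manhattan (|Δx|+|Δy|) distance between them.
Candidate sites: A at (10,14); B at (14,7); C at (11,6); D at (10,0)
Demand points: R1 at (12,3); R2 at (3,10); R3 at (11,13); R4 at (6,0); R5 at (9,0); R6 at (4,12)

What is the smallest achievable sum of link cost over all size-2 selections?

31

Open {A, D}.
  R1→D 5, R2→A 11, R3→A 2, R4→D 4, R5→D 1, R6→A 8  ⇒ total 31.
Compare {C, D}: total 41.
Compare {A, C}: total 44.
No size-2 selection does better; minimum is 31.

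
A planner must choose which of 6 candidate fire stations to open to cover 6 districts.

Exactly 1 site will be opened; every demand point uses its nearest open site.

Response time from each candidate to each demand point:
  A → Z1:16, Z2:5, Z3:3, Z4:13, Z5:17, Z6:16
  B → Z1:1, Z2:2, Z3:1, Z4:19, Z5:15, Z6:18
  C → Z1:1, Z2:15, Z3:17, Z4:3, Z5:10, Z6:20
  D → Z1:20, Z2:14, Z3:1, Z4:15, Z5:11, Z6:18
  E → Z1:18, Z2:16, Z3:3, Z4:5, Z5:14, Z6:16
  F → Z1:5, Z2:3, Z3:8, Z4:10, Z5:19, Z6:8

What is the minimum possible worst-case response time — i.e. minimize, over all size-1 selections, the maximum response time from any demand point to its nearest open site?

17

Open {A}.
  Farthest demand point is Z5 at response time 17 (to A); all others are ≤ 17.
With {E} the worst case is 18.
With {B} the worst case is 19.
No size-1 selection achieves below 17.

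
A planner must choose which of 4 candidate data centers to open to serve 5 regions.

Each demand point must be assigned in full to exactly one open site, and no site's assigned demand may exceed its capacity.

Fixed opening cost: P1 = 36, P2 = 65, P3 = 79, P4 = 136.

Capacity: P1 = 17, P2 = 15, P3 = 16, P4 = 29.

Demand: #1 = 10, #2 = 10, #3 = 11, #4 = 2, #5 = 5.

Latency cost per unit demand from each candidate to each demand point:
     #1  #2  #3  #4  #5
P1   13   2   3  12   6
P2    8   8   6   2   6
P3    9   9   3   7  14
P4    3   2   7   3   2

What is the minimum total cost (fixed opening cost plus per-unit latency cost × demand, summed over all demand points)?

Open {P1, P4}; cheapest assignment that respects the capacities:
  P1 (cap 17, load 11): #3 — cost 11×3 = 33
  P4 (cap 29, load 27): #1, #2, #4, #5 — cost 10×3 + 10×2 + 2×3 + 5×2 = 66
  Shipping 99, fixed 172 → total 271.
  Any other capacity-feasible assignment to {P1, P4} ships for at least 99.
Compare {P3, P4}: its best feasible assignment gives total 314.
Compare {P2, P4}: its best feasible assignment gives total 331.
Every other set of open sites that can feasibly serve all demand totals ≥ 314 even under its best assignment. Minimum: 271.

271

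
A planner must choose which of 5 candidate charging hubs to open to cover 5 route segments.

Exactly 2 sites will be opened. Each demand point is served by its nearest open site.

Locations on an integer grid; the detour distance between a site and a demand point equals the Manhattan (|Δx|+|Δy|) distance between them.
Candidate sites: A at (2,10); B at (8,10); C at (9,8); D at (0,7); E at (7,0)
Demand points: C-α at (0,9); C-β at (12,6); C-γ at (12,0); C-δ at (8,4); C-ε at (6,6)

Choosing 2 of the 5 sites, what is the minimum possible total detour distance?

Open {C, D}.
  C-α→D 2, C-β→C 5, C-γ→C 11, C-δ→C 5, C-ε→C 5  ⇒ total 28.
Compare {A, C}: total 29.
Compare {C, E}: total 30.
No size-2 selection does better; minimum is 28.

28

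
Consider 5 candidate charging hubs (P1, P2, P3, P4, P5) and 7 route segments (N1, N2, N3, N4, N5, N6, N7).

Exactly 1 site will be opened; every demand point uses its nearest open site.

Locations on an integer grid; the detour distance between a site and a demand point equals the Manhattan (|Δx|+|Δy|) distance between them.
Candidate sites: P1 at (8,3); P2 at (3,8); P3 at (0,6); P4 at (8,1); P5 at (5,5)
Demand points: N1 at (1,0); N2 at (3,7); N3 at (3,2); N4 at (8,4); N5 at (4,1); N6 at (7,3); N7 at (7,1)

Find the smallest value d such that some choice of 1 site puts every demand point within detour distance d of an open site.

Open {P5}.
  Farthest demand point is N1 at detour distance 9 (to P5); all others are ≤ 9.
With {P1} the worst case is 10.
With {P2} the worst case is 11.
No size-1 selection achieves below 9.

9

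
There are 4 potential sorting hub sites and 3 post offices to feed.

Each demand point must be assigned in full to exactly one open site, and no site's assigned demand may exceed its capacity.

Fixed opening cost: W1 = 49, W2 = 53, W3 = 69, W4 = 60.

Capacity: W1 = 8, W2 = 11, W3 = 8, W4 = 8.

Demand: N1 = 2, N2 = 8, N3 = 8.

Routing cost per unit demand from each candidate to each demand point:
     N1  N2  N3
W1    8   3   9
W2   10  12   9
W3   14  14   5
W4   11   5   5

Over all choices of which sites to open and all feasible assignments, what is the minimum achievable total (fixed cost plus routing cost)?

218

Open {W1, W2}; cheapest assignment that respects the capacities:
  W1 (cap 8, load 8): N2 — cost 8×3 = 24
  W2 (cap 11, load 10): N1, N3 — cost 2×10 + 8×9 = 92
  Shipping 116, fixed 102 → total 218.
  Any other capacity-feasible assignment to {W1, W2} ships for at least 116.
Compare {W2, W4}: its best feasible assignment gives total 245.
Compare {W1, W2, W4}: its best feasible assignment gives total 246.
Every other set of open sites that can feasibly serve all demand totals ≥ 245 even under its best assignment. Minimum: 218.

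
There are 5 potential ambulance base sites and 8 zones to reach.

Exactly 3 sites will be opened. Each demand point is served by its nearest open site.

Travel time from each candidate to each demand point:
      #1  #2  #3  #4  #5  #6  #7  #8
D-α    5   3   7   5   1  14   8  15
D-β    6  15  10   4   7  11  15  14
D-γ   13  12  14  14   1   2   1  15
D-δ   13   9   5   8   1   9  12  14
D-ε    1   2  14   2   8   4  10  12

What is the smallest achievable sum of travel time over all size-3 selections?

Open {D-γ, D-δ, D-ε}.
  #1→D-ε 1, #2→D-ε 2, #3→D-δ 5, #4→D-ε 2, #5→D-γ 1, #6→D-γ 2, #7→D-γ 1, #8→D-ε 12  ⇒ total 26.
Compare {D-α, D-γ, D-ε}: total 28.
Compare {D-β, D-γ, D-ε}: total 31.
No size-3 selection does better; minimum is 26.

26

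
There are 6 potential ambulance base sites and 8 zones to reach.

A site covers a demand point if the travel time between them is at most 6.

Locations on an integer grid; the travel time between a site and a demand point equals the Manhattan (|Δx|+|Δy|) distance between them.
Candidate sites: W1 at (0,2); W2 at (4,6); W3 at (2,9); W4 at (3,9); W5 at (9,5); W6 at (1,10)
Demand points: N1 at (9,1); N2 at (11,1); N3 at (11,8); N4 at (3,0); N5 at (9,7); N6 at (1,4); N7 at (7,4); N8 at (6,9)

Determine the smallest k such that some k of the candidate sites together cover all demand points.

3

Coverage sets (demand points within 6 of each site):
  W1: {N4, N6}
  W2: {N5, N6, N7, N8}
  W3: {N6, N8}
  W4: {N8}
  W5: {N1, N2, N3, N5, N7}
  W6: {N6, N8}
No 2 sites suffice: every size-2 union leaves at least one demand point uncovered.
But {W1, W2, W5} covers everything, so the minimum is 3.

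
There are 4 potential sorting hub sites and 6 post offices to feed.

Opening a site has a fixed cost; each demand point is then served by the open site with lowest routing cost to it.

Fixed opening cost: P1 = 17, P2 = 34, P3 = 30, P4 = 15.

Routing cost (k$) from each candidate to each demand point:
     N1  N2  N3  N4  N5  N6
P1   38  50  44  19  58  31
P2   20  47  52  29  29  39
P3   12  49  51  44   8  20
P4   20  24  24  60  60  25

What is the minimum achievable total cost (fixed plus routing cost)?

169

Open {P1, P3, P4}: assign each demand point to its cheapest open site.
  N1→P3 12, N2→P4 24, N3→P4 24, N4→P1 19, N5→P3 8, N6→P3 20
  routing cost 107, fixed 62 → total 169.
Compare {P3, P4}: routing cost 132 + fixed 45 = 177.
Compare {P2, P3, P4}: routing cost 117 + fixed 79 = 196.
Compare {P1, P3}: routing cost 152 + fixed 47 = 199.
All other subsets cost ≥ 177. Minimum total cost: 169.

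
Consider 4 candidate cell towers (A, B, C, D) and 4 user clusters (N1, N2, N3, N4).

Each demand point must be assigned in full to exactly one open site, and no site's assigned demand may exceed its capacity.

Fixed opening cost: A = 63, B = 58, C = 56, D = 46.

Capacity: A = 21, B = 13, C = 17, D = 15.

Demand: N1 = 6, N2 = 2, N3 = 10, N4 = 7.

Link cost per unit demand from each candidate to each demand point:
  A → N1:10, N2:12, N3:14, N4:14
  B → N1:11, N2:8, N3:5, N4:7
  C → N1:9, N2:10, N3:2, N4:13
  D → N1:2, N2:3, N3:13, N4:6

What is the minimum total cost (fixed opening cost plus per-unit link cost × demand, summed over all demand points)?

Open {C, D}; cheapest assignment that respects the capacities:
  C (cap 17, load 10): N3 — cost 10×2 = 20
  D (cap 15, load 15): N1, N2, N4 — cost 6×2 + 2×3 + 7×6 = 60
  Shipping 80, fixed 102 → total 182.
  Any other capacity-feasible assignment to {C, D} ships for at least 80.
Compare {B, D}: its best feasible assignment gives total 214.
Compare {B, C, D}: its best feasible assignment gives total 240.
Every other set of open sites that can feasibly serve all demand totals ≥ 214 even under its best assignment. Minimum: 182.

182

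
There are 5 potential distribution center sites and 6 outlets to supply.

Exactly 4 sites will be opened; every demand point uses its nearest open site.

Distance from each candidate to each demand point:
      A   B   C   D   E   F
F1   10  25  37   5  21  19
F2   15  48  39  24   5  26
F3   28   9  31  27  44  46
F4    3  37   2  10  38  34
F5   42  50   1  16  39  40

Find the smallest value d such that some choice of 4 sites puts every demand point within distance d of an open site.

Open {F1, F2, F3, F4}.
  Farthest demand point is F at distance 19 (to F1); all others are ≤ 19.
With {F1, F2, F3, F5} the worst case is 19.
With {F1, F3, F4, F5} the worst case is 21.
No size-4 selection achieves below 19.

19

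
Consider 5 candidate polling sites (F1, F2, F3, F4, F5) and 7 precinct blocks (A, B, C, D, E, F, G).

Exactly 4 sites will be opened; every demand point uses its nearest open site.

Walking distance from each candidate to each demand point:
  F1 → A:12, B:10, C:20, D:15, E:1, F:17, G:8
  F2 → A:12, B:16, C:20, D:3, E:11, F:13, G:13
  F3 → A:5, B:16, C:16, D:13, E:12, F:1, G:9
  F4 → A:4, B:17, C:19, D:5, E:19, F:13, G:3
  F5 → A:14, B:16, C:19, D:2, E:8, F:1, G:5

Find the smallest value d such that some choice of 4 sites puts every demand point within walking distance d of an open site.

Open {F1, F2, F3, F4}.
  Farthest demand point is C at walking distance 16 (to F3); all others are ≤ 16.
With {F1, F2, F3, F5} the worst case is 16.
With {F1, F3, F4, F5} the worst case is 16.
No size-4 selection achieves below 16.

16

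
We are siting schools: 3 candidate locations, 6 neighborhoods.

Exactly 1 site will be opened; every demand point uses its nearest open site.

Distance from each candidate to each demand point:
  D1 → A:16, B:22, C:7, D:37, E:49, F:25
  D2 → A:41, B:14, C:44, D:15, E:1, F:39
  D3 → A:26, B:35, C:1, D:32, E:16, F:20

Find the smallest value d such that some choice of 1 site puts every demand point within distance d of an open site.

Open {D3}.
  Farthest demand point is B at distance 35 (to D3); all others are ≤ 35.
With {D2} the worst case is 44.
With {D1} the worst case is 49.
No size-1 selection achieves below 35.

35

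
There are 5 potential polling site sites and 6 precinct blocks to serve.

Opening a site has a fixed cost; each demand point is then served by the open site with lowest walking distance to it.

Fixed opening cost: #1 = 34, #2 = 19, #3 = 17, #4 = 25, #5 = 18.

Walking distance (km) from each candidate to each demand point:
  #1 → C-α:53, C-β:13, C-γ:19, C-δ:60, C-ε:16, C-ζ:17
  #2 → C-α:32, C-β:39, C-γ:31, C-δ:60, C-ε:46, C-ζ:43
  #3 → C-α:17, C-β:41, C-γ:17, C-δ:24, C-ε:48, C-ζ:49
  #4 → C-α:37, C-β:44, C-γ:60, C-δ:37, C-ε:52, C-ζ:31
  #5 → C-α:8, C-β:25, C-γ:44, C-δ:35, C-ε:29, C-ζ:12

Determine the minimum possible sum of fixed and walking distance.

Open {#3, #5}: assign each demand point to its cheapest open site.
  C-α→#5 8, C-β→#5 25, C-γ→#3 17, C-δ→#3 24, C-ε→#5 29, C-ζ→#5 12
  walking distance 115, fixed 35 → total 150.
Compare {#1, #3}: walking distance 104 + fixed 51 = 155.
Compare {#1, #5}: walking distance 103 + fixed 52 = 155.
Compare {#1, #3, #5}: walking distance 90 + fixed 69 = 159.
All other subsets cost ≥ 155. Minimum total cost: 150.

150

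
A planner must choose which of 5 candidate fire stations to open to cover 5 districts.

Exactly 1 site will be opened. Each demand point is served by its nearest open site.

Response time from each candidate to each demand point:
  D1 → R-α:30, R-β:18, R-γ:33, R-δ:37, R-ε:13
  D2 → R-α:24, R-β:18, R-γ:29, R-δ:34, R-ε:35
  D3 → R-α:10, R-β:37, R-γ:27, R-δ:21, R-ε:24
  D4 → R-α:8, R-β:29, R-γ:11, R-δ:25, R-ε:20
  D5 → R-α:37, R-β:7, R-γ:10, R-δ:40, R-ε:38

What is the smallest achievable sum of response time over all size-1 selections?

93

Open {D4}.
  R-α→D4 8, R-β→D4 29, R-γ→D4 11, R-δ→D4 25, R-ε→D4 20  ⇒ total 93.
Compare {D3}: total 119.
Compare {D1}: total 131.
No size-1 selection does better; minimum is 93.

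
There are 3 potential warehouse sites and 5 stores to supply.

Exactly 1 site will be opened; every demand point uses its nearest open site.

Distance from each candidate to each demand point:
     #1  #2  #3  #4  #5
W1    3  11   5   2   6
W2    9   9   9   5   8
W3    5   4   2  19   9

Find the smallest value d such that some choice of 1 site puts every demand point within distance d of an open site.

9

Open {W2}.
  Farthest demand point is #1 at distance 9 (to W2); all others are ≤ 9.
With {W1} the worst case is 11.
With {W3} the worst case is 19.
No size-1 selection achieves below 9.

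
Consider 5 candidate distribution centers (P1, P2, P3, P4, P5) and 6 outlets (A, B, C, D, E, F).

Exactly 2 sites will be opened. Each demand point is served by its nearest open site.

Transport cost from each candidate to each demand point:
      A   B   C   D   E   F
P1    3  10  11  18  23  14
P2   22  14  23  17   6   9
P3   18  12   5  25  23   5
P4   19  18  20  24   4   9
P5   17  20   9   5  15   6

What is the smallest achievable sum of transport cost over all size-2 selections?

Open {P1, P5}.
  A→P1 3, B→P1 10, C→P5 9, D→P5 5, E→P5 15, F→P5 6  ⇒ total 48.
Compare {P1, P4}: total 55.
Compare {P1, P2}: total 56.
No size-2 selection does better; minimum is 48.

48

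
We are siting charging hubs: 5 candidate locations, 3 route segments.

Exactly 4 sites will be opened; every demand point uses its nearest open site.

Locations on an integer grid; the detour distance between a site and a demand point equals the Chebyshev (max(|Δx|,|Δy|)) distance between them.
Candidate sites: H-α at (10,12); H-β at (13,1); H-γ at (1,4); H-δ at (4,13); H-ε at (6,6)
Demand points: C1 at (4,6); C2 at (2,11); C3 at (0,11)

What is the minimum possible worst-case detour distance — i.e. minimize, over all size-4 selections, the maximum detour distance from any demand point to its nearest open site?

4

Open {H-α, H-β, H-γ, H-δ}.
  Farthest demand point is C3 at detour distance 4 (to H-δ); all others are ≤ 4.
With {H-α, H-β, H-δ, H-ε} the worst case is 4.
With {H-α, H-γ, H-δ, H-ε} the worst case is 4.
No size-4 selection achieves below 4.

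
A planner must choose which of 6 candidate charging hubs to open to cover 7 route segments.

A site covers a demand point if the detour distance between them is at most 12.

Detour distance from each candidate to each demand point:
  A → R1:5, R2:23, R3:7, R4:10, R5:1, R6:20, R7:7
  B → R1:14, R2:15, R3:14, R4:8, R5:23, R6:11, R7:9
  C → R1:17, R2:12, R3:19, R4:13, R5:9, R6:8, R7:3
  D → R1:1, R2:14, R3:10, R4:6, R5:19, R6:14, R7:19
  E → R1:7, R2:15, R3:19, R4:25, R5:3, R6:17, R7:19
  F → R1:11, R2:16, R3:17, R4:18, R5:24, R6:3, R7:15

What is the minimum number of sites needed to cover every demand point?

Coverage sets (demand points within 12 of each site):
  A: {R1, R3, R4, R5, R7}
  B: {R4, R6, R7}
  C: {R2, R5, R6, R7}
  D: {R1, R3, R4}
  E: {R1, R5}
  F: {R1, R6}
No single site covers all 7 demand points.
But {A, C} covers everything, so the minimum is 2.

2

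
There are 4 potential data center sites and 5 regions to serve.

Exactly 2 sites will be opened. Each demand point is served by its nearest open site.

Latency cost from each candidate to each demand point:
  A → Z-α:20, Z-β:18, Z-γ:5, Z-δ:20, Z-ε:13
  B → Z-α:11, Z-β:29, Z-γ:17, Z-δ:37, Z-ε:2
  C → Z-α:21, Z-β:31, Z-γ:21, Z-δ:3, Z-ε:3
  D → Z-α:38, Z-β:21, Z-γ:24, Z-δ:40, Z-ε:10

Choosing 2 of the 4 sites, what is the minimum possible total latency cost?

49

Open {A, C}.
  Z-α→A 20, Z-β→A 18, Z-γ→A 5, Z-δ→C 3, Z-ε→C 3  ⇒ total 49.
Compare {A, B}: total 56.
Compare {B, C}: total 62.
No size-2 selection does better; minimum is 49.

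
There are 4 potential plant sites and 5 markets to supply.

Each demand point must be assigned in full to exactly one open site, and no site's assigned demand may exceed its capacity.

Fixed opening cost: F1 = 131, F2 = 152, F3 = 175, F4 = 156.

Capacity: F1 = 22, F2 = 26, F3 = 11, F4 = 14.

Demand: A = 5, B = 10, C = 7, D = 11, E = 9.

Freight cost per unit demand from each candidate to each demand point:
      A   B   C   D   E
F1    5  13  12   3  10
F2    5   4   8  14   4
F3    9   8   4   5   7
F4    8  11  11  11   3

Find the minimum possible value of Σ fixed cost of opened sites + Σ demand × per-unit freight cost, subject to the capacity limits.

473

Open {F1, F2}; cheapest assignment that respects the capacities:
  F1 (cap 22, load 16): A, D — cost 5×5 + 11×3 = 58
  F2 (cap 26, load 26): B, C, E — cost 10×4 + 7×8 + 9×4 = 132
  Shipping 190, fixed 283 → total 473.
  Any other capacity-feasible assignment to {F1, F2} ships for at least 190.
Compare {F1, F2, F3}: its best feasible assignment gives total 620.
Compare {F1, F2, F4}: its best feasible assignment gives total 620.
Every other set of open sites that can feasibly serve all demand totals ≥ 620 even under its best assignment. Minimum: 473.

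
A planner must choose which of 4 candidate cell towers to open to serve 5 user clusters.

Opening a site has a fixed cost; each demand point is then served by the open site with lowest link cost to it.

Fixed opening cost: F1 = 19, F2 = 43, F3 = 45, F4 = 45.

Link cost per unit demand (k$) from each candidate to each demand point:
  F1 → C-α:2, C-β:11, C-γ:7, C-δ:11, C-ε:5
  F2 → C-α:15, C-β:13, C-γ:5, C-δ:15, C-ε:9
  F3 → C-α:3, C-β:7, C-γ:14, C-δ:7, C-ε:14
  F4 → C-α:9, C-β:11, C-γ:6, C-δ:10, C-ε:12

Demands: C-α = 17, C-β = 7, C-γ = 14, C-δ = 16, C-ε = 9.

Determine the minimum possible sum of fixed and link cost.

402

Open {F1, F3}: assign each demand point to its cheapest open site.
  C-α→F1 17×2=34, C-β→F3 7×7=49, C-γ→F1 14×7=98, C-δ→F3 16×7=112, C-ε→F1 9×5=45
  link cost 338, fixed 64 → total 402.
Compare {F1, F2, F3}: link cost 310 + fixed 107 = 417.
Compare {F1, F3, F4}: link cost 324 + fixed 109 = 433.
Compare {F1}: link cost 430 + fixed 19 = 449.
All other subsets cost ≥ 417. Minimum total cost: 402.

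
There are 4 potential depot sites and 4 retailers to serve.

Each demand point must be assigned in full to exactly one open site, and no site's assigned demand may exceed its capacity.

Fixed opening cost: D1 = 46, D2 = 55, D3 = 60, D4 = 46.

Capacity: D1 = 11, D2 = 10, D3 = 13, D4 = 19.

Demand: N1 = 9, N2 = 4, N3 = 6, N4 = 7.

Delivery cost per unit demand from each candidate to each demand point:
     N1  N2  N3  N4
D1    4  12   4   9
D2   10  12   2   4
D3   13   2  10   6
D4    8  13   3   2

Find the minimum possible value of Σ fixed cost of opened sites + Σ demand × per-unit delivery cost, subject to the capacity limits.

Open {D1, D4}; cheapest assignment that respects the capacities:
  D1 (cap 11, load 9): N1 — cost 9×4 = 36
  D4 (cap 19, load 17): N2, N3, N4 — cost 4×13 + 6×3 + 7×2 = 84
  Shipping 120, fixed 92 → total 212.
  Any other capacity-feasible assignment to {D1, D4} ships for at least 120.
Compare {D1, D3, D4}: its best feasible assignment gives total 228.
Compare {D3, D4}: its best feasible assignment gives total 246.
Every other set of open sites that can feasibly serve all demand totals ≥ 228 even under its best assignment. Minimum: 212.

212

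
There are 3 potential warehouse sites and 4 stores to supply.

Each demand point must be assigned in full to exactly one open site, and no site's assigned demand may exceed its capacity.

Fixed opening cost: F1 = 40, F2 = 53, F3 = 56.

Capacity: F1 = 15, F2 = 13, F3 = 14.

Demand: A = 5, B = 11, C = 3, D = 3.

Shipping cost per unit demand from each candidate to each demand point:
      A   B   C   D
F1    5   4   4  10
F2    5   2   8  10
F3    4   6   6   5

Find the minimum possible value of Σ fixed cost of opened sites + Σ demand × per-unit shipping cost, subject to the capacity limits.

182

Open {F1, F2}; cheapest assignment that respects the capacities:
  F1 (cap 15, load 11): A, C, D — cost 5×5 + 3×4 + 3×10 = 67
  F2 (cap 13, load 11): B — cost 11×2 = 22
  Shipping 89, fixed 93 → total 182.
  Any other capacity-feasible assignment to {F1, F2} ships for at least 89.
Compare {F2, F3}: its best feasible assignment gives total 184.
Compare {F1, F3}: its best feasible assignment gives total 187.
Every other set of open sites that can feasibly serve all demand totals ≥ 184 even under its best assignment. Minimum: 182.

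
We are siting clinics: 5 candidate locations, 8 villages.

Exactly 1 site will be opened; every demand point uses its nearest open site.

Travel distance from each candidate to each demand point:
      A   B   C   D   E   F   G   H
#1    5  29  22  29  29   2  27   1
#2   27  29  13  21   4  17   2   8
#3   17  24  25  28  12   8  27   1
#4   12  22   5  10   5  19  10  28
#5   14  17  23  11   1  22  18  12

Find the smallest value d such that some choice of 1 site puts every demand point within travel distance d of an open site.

23

Open {#5}.
  Farthest demand point is C at travel distance 23 (to #5); all others are ≤ 23.
With {#3} the worst case is 28.
With {#4} the worst case is 28.
No size-1 selection achieves below 23.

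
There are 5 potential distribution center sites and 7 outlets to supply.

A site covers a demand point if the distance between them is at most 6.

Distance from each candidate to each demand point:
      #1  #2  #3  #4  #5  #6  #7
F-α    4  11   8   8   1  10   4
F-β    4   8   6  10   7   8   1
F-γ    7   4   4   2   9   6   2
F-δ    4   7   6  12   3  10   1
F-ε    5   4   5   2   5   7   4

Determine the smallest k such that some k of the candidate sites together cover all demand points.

Coverage sets (demand points within 6 of each site):
  F-α: {#1, #5, #7}
  F-β: {#1, #3, #7}
  F-γ: {#2, #3, #4, #6, #7}
  F-δ: {#1, #3, #5, #7}
  F-ε: {#1, #2, #3, #4, #5, #7}
No single site covers all 7 demand points.
But {F-α, F-γ} covers everything, so the minimum is 2.

2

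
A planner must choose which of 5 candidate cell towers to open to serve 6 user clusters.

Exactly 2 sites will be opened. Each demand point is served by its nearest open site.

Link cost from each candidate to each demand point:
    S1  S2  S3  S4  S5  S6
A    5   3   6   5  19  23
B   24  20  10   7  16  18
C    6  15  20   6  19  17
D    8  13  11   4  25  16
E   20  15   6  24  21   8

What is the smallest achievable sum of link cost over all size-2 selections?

Open {A, E}.
  S1→A 5, S2→A 3, S3→A 6, S4→A 5, S5→A 19, S6→E 8  ⇒ total 46.
Compare {A, B}: total 53.
Compare {A, D}: total 53.
No size-2 selection does better; minimum is 46.

46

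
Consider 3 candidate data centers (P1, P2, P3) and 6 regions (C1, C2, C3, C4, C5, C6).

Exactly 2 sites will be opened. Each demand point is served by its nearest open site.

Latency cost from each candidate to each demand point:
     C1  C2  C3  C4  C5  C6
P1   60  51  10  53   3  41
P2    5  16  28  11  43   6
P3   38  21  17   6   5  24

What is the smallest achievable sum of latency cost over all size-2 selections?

Open {P1, P2}.
  C1→P2 5, C2→P2 16, C3→P1 10, C4→P2 11, C5→P1 3, C6→P2 6  ⇒ total 51.
Compare {P2, P3}: total 55.
Compare {P1, P3}: total 102.

51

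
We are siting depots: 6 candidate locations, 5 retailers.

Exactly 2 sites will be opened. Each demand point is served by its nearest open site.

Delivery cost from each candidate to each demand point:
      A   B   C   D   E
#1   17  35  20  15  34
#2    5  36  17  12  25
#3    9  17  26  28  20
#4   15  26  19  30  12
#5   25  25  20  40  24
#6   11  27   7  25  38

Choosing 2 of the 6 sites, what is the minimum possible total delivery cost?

Open {#2, #3}.
  A→#2 5, B→#3 17, C→#2 17, D→#2 12, E→#3 20  ⇒ total 71.
Compare {#2, #4}: total 72.
Compare {#2, #6}: total 76.
No size-2 selection does better; minimum is 71.

71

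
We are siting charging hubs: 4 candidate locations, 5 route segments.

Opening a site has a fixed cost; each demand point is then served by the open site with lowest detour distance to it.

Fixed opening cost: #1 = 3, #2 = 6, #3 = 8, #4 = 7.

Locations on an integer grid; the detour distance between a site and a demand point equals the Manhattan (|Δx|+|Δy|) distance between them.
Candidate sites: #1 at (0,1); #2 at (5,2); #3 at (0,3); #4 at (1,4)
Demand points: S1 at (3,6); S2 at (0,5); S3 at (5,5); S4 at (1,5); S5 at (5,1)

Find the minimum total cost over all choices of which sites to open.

Open {#2, #4}: assign each demand point to its cheapest open site.
  S1→#4 4, S2→#4 2, S3→#2 3, S4→#4 1, S5→#2 1
  detour distance 11, fixed 13 → total 24.
Compare {#4}: detour distance 19 + fixed 7 = 26.
Compare {#1, #4}: detour distance 17 + fixed 10 = 27.
Compare {#1, #2, #4}: detour distance 11 + fixed 16 = 27.
All other subsets cost ≥ 26. Minimum total cost: 24.

24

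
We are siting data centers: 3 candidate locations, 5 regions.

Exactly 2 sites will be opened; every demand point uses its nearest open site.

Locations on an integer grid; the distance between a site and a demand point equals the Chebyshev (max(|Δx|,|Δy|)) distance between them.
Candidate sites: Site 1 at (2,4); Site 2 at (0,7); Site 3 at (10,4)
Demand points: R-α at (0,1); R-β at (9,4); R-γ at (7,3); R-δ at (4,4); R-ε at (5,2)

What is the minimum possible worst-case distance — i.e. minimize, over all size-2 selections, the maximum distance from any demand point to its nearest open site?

3

Open {Site 1, Site 3}.
  Farthest demand point is R-α at distance 3 (to Site 1); all others are ≤ 3.
With {Site 2, Site 3} the worst case is 6.
With {Site 1, Site 2} the worst case is 7.
No size-2 selection achieves below 3.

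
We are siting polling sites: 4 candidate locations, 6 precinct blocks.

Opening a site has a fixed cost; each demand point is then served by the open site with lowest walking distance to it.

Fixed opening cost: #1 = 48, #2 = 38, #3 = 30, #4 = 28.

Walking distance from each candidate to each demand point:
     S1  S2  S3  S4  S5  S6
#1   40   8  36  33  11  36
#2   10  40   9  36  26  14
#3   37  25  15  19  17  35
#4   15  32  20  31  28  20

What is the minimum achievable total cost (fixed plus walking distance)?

162

Open {#2, #3}: assign each demand point to its cheapest open site.
  S1→#2 10, S2→#3 25, S3→#2 9, S4→#3 19, S5→#3 17, S6→#2 14
  walking distance 94, fixed 68 → total 162.
Compare {#3, #4}: walking distance 111 + fixed 58 = 169.
Compare {#1, #2}: walking distance 85 + fixed 86 = 171.
Compare {#2}: walking distance 135 + fixed 38 = 173.
All other subsets cost ≥ 169. Minimum total cost: 162.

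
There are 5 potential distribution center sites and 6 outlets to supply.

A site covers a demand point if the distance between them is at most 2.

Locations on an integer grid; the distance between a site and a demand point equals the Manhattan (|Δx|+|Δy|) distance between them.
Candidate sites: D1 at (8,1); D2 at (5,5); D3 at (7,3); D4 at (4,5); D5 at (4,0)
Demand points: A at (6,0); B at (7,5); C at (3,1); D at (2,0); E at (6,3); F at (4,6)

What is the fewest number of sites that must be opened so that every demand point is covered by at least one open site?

3

Coverage sets (demand points within 2 of each site):
  D1: {}
  D2: {B, F}
  D3: {B, E}
  D4: {F}
  D5: {A, C, D}
No 2 sites suffice: every size-2 union leaves at least one demand point uncovered.
But {D2, D3, D5} covers everything, so the minimum is 3.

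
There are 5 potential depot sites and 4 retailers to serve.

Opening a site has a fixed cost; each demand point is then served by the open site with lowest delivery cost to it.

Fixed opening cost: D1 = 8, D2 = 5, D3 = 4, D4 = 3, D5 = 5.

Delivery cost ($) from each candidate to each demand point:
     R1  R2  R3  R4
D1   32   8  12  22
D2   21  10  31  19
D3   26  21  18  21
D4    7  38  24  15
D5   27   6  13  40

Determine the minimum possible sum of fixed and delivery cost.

Open {D4, D5}: assign each demand point to its cheapest open site.
  R1→D4 7, R2→D5 6, R3→D5 13, R4→D4 15
  delivery cost 41, fixed 8 → total 49.
Compare {D1, D4}: delivery cost 42 + fixed 11 = 53.
Compare {D3, D4, D5}: delivery cost 41 + fixed 12 = 53.
Compare {D2, D4, D5}: delivery cost 41 + fixed 13 = 54.
All other subsets cost ≥ 53. Minimum total cost: 49.

49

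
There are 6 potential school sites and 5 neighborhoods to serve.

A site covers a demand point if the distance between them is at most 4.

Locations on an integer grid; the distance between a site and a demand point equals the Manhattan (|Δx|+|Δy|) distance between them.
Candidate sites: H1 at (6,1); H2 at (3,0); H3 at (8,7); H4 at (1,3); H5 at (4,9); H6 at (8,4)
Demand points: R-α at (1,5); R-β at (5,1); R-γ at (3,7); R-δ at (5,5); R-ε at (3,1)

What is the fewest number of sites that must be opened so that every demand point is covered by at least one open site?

Coverage sets (demand points within 4 of each site):
  H1: {R-β, R-ε}
  H2: {R-β, R-ε}
  H3: {}
  H4: {R-α, R-ε}
  H5: {R-γ}
  H6: {R-δ}
No 3 sites suffice: every size-3 union leaves at least one demand point uncovered.
But {H1, H4, H5, H6} covers everything, so the minimum is 4.

4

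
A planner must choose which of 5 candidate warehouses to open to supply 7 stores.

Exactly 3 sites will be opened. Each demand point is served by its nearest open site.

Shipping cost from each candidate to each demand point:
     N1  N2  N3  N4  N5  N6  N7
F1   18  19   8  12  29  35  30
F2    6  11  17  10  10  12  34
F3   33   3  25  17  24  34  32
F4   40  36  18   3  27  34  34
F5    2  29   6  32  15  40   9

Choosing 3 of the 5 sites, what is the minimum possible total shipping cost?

Open {F2, F3, F5}.
  N1→F5 2, N2→F3 3, N3→F5 6, N4→F2 10, N5→F2 10, N6→F2 12, N7→F5 9  ⇒ total 52.
Compare {F2, F4, F5}: total 53.
Compare {F1, F2, F5}: total 60.
No size-3 selection does better; minimum is 52.

52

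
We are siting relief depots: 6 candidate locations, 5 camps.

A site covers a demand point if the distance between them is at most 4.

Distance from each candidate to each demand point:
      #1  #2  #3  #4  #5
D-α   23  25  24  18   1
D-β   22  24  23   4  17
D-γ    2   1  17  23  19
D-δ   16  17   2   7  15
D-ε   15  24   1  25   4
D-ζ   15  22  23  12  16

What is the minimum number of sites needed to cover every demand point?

Coverage sets (demand points within 4 of each site):
  D-α: {#5}
  D-β: {#4}
  D-γ: {#1, #2}
  D-δ: {#3}
  D-ε: {#3, #5}
  D-ζ: {}
No 2 sites suffice: every size-2 union leaves at least one demand point uncovered.
But {D-β, D-γ, D-ε} covers everything, so the minimum is 3.

3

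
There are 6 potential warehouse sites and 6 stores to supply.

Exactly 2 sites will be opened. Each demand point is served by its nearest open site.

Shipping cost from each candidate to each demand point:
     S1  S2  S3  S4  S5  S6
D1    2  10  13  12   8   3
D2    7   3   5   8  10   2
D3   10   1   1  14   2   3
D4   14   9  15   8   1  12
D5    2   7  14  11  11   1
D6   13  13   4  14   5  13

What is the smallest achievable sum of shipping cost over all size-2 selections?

18

Open {D3, D5}.
  S1→D5 2, S2→D3 1, S3→D3 1, S4→D5 11, S5→D3 2, S6→D5 1  ⇒ total 18.
Compare {D1, D3}: total 21.
Compare {D2, D3}: total 21.
No size-2 selection does better; minimum is 18.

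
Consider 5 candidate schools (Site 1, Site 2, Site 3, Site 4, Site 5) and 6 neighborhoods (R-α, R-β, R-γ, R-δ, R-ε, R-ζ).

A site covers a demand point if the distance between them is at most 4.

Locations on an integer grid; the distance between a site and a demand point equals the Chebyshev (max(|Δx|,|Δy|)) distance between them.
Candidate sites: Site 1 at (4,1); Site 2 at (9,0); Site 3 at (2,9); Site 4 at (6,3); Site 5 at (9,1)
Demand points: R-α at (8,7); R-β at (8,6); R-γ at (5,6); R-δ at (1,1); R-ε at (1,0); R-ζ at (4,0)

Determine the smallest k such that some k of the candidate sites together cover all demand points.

2

Coverage sets (demand points within 4 of each site):
  Site 1: {R-δ, R-ε, R-ζ}
  Site 2: {}
  Site 3: {R-γ}
  Site 4: {R-α, R-β, R-γ, R-ζ}
  Site 5: {}
No single site covers all 6 demand points.
But {Site 1, Site 4} covers everything, so the minimum is 2.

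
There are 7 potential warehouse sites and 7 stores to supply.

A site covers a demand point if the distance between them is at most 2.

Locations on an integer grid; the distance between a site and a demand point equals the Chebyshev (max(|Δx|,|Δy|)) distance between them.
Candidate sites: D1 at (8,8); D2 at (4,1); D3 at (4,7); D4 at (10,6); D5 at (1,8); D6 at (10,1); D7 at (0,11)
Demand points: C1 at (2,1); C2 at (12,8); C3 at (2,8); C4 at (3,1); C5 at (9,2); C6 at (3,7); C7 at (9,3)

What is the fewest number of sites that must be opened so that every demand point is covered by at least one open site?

4

Coverage sets (demand points within 2 of each site):
  D1: {}
  D2: {C1, C4}
  D3: {C3, C6}
  D4: {C2}
  D5: {C3, C6}
  D6: {C5, C7}
  D7: {}
No 3 sites suffice: every size-3 union leaves at least one demand point uncovered.
But {D2, D3, D4, D6} covers everything, so the minimum is 4.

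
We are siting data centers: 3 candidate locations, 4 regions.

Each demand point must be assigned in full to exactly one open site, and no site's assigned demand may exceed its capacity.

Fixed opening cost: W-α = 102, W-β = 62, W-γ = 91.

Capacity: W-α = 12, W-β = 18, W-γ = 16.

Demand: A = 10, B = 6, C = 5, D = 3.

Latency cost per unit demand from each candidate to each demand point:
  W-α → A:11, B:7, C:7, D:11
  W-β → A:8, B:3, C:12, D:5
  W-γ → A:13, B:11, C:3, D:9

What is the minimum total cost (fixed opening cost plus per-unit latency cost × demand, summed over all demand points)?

293

Open {W-β, W-γ}; cheapest assignment that respects the capacities:
  W-β (cap 18, load 16): A, B — cost 10×8 + 6×3 = 98
  W-γ (cap 16, load 8): C, D — cost 5×3 + 3×9 = 42
  Shipping 140, fixed 153 → total 293.
  Any other capacity-feasible assignment to {W-β, W-γ} ships for at least 140.
Compare {W-α, W-β}: its best feasible assignment gives total 330.
Compare {W-α, W-β, W-γ}: its best feasible assignment gives total 395.
Every other set of open sites that can feasibly serve all demand totals ≥ 330 even under its best assignment. Minimum: 293.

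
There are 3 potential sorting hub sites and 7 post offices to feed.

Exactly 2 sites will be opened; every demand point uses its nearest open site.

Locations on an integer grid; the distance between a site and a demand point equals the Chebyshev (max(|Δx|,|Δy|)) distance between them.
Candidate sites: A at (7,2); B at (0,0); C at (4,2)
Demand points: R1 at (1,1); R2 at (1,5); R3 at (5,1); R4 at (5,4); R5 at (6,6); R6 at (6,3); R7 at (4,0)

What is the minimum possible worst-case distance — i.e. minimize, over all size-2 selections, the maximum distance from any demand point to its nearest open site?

Open {A, C}.
  Farthest demand point is R5 at distance 4 (to A); all others are ≤ 4.
With {B, C} the worst case is 4.
With {A, B} the worst case is 5.
No size-2 selection achieves below 4.

4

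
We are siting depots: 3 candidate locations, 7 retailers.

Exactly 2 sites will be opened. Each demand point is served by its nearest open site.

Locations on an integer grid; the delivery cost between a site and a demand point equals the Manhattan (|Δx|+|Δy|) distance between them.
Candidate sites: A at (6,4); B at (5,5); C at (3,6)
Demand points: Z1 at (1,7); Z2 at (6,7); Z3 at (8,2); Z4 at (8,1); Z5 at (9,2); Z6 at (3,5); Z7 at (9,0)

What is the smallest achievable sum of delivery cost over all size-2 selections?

28

Open {A, C}.
  Z1→C 3, Z2→A 3, Z3→A 4, Z4→A 5, Z5→A 5, Z6→C 1, Z7→A 7  ⇒ total 28.
Compare {A, B}: total 32.
Compare {B, C}: total 36.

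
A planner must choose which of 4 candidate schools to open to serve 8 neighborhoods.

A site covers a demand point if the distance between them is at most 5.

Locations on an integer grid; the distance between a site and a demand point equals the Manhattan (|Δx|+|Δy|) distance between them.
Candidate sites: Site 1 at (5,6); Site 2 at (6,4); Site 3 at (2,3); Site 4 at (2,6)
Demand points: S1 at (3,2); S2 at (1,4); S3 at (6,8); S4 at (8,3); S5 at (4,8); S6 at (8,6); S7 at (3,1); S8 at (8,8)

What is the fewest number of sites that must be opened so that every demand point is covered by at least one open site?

3

Coverage sets (demand points within 5 of each site):
  Site 1: {S3, S5, S6, S8}
  Site 2: {S1, S2, S3, S4, S6}
  Site 3: {S1, S2, S7}
  Site 4: {S1, S2, S5}
No 2 sites suffice: every size-2 union leaves at least one demand point uncovered.
But {Site 1, Site 2, Site 3} covers everything, so the minimum is 3.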